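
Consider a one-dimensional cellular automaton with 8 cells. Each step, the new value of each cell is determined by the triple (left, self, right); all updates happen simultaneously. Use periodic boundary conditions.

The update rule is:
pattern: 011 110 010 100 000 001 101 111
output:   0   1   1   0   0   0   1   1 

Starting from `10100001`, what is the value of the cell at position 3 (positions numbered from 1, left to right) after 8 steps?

1

step 1: 11100000
step 2: 01100000
step 3: 00100000
step 4: 00100000  (fixed point — unchanged through step 8)
position 3 holds 1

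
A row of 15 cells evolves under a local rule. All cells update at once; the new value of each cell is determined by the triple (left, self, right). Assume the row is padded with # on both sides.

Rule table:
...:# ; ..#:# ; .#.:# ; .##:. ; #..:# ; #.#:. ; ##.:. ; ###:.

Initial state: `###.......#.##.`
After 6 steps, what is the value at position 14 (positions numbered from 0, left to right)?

#

...########....
###........####
...########....  (repeats step 1; period 2)
step 6: ###........####
position 14 holds #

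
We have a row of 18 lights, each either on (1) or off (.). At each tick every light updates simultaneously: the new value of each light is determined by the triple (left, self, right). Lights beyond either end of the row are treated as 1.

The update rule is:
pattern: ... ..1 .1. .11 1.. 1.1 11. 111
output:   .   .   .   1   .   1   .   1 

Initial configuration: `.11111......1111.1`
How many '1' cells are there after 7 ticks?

tick 1: 11111.......111.11
tick 2: 1111........11.111
tick 3: 111.........1.1111
tick 4: 11...........11111
tick 5: 1............11111
tick 6: .............11111
tick 7: .............11111
count of 1: 5

5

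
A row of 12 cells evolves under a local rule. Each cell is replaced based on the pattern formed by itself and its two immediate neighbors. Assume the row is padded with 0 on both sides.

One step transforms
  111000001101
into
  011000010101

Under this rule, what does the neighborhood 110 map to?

At position 2 the neighborhood is 110; the next row has 1 there.

1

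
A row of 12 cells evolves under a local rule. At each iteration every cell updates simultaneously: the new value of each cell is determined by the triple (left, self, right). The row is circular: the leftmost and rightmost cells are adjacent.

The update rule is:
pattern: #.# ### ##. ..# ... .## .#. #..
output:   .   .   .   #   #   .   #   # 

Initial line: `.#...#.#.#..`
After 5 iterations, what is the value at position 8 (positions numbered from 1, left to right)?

#

######.#.###
.......#....
############
............
############
position 8 holds #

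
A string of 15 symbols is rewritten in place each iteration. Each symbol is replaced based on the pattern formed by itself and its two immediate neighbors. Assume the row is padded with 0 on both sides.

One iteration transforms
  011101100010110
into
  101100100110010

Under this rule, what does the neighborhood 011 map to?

0

At position 1 the neighborhood is 011; the next row has 0 there.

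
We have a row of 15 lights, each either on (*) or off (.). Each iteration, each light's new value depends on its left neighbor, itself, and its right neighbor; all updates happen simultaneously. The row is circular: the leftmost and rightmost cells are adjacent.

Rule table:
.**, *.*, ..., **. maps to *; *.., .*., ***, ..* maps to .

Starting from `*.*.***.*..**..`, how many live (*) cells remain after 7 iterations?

7

.*.**.**...**..
..******.*.**.*
..*....**.****.
*...**.****..*.
..*.****..*...*
...**..*....*..
**.**....**...*
count of *: 7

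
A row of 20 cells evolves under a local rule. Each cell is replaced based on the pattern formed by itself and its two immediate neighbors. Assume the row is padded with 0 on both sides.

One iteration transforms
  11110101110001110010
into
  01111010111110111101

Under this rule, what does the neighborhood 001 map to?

1

At position 12 the neighborhood is 001; the next row has 1 there.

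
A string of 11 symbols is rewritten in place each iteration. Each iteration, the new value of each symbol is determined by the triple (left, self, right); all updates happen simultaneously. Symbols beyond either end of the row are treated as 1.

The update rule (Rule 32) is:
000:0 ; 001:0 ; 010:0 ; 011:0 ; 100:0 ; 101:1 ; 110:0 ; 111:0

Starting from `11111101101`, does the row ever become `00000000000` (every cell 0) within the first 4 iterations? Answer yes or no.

yes

00000010010
00000000001
00000000000
all cells are 0 at iteration 3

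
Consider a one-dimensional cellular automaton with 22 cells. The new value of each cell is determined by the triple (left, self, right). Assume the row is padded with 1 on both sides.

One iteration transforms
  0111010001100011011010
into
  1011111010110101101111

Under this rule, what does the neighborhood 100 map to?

At position 6 the neighborhood is 100; the next row has 1 there.

1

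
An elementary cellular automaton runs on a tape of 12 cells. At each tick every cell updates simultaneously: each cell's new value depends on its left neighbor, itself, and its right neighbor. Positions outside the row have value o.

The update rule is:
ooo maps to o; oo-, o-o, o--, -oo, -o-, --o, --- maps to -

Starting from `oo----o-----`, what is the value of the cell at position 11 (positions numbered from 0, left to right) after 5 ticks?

o-----------
------------
------------  (fixed point — unchanged through tick 5)
position 11 holds -

-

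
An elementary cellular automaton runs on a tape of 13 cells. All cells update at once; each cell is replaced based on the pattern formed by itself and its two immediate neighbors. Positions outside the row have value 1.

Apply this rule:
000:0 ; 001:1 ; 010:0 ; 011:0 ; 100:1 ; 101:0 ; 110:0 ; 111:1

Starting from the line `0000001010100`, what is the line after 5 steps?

1011000101000

1000010000011
0100101000101
0011000101000
1100101000101
1011000101000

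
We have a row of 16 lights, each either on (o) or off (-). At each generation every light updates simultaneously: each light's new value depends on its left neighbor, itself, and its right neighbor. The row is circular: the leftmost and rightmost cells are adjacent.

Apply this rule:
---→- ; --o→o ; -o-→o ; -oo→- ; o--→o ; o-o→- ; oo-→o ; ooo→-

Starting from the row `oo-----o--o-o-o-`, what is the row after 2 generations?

-oo---ooooo-o-o-
o-oo-o----o-o-oo

o-oo-o----o-o-oo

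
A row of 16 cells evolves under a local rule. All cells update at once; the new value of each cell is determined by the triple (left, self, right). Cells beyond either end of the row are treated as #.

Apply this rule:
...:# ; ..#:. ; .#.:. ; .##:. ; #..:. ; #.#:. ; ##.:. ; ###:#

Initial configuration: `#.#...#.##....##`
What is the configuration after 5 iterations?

....#......##..#
.##...####......
....#..##..####.
.##.........##..
....#######.....

....#######.....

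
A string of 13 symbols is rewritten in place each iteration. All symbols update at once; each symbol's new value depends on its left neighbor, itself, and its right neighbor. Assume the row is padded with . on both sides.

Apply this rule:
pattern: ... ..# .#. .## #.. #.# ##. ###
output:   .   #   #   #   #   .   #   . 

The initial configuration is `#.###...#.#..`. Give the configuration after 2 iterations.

#.#.##.##.##.
#.#.##.##.###

#.#.##.##.###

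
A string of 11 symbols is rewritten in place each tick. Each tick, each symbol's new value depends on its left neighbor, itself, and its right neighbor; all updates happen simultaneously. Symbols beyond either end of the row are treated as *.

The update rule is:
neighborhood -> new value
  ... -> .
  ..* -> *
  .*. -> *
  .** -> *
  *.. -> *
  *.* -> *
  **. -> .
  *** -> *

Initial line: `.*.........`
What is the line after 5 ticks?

***.......*
**.*.....**
*.***...***
.***.*.****
***.*******

***.*******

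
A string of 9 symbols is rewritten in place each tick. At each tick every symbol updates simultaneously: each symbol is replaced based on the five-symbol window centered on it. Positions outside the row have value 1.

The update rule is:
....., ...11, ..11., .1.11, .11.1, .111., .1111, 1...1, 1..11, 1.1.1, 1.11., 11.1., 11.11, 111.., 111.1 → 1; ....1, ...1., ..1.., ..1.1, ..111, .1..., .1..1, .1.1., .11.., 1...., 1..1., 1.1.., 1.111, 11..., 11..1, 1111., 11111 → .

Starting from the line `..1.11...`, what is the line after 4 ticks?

...11..11
.111..1.1
1.11...1.
111..1..1

111..1..1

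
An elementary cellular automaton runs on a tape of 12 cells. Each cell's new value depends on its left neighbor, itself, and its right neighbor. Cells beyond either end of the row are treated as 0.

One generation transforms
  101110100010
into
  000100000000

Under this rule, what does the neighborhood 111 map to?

At position 3 the neighborhood is 111; the next row has 1 there.

1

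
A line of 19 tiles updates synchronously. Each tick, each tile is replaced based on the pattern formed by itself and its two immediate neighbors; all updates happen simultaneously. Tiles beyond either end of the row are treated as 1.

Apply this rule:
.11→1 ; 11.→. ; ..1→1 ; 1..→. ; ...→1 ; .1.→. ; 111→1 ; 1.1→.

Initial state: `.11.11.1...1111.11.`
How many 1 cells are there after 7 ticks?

.1..1....11111..1..
...1..1111111..1..1
.11..1111111..1..11
.1..1111111..1..111
...1111111..1..1111
.11111111..1..11111
.1111111..1..111111
count of 1: 14

14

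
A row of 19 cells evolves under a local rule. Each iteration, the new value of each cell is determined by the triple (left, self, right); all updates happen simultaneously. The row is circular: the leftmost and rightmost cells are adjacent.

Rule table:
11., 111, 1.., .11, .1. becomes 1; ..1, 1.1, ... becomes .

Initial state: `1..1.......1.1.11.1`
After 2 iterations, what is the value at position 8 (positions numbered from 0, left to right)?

11.11......1.1.11.1
11.111.....1.1.11.1
position 8 holds .

.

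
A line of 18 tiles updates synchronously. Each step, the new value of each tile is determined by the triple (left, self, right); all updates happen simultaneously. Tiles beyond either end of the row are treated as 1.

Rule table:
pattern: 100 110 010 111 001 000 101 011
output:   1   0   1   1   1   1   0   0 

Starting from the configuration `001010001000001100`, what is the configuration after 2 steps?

110001111111101101

step 1: 111011111111110011
step 2: 110001111111101101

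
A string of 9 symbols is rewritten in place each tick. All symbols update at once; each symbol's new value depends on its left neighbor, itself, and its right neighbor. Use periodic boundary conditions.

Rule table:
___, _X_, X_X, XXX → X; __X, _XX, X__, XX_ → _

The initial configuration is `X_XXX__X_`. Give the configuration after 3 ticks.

XX_X___XX
X_XX_X__X
_X__XX___

_X__XX___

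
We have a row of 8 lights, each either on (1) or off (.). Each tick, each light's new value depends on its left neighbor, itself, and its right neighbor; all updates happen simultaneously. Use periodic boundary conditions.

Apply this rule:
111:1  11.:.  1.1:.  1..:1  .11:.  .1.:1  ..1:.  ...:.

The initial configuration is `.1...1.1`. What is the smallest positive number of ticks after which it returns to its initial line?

.11..1.1
...1.1.1
1..1.1.1
.1.1.1..
.1.1.11.
.1.1...1
.1.11..1
.1...1.1

8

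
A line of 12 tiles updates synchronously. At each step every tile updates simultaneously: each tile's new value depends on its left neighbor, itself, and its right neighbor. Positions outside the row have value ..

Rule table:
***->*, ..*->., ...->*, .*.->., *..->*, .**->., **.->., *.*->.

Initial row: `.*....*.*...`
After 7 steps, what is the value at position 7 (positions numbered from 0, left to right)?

.

..***....***
*..*.***..*.
.*....*.*..*
..***....*..
*..*.***..**
.*....*.*...  (repeats step 0; period 6)
step 7: ..***....***
position 7 holds .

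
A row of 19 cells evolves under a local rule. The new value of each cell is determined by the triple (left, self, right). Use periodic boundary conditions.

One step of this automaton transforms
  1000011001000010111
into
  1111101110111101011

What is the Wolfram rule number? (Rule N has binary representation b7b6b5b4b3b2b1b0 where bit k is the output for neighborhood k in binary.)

position 17: 111 → 1  (bit 7 = 1)
position 0: 110 → 1  (bit 6 = 1)
position 15: 101 → 1  (bit 5 = 1)
position 1: 100 → 1  (bit 4 = 1)
position 5: 011 → 0  (bit 3 = 0)
position 9: 010 → 0  (bit 2 = 0)
position 4: 001 → 1  (bit 1 = 1)
position 2: 000 → 1  (bit 0 = 1)
bits b7..b0 = 11110011 = 243

243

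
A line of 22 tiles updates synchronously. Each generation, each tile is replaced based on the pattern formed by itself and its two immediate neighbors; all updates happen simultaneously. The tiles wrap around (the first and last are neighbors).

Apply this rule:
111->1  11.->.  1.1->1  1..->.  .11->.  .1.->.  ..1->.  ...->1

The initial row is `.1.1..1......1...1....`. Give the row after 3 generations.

..1.....1111...1...111
....111..11..1...1..1.
111..1.........1......

111..1.........1......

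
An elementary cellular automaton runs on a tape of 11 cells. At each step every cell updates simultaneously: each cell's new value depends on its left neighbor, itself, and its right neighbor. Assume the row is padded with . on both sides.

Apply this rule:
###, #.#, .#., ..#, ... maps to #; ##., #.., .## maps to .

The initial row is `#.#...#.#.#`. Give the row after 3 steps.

#####.###..

###.#######
.#.#.#####.
#####.###..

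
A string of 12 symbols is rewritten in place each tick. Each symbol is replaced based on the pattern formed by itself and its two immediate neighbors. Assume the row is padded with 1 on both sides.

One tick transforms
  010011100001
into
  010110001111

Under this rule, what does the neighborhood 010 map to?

1

At position 1 the neighborhood is 010; the next row has 1 there.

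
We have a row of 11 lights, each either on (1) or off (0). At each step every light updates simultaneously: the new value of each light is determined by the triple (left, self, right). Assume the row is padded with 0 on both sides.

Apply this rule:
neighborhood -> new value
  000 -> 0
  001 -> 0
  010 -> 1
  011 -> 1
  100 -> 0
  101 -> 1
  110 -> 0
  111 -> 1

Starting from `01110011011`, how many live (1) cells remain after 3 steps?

3

01100010110
01000011100
01000011000
count of 1: 3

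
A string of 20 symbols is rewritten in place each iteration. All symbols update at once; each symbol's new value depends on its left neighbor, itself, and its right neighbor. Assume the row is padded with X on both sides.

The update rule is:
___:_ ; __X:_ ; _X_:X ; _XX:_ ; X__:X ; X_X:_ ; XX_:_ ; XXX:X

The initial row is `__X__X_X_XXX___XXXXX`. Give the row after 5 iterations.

_XX____X____X___X___

iteration 1: X_XX_X_X__X_X___XXXX
iteration 2: _____X_XX_X_XX___XXX
iteration 3: X____X____X___X___XX
iteration 4: _X___XX___XX__XX___X
iteration 5: _XX____X____X___X___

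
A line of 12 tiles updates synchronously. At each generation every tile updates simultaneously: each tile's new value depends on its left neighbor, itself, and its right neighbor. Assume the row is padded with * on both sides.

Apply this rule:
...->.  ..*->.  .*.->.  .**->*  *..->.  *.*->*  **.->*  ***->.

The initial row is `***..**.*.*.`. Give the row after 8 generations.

...........*

generation 1: ..*..***.*.*
generation 2: .....*.**.**
generation 3: ......*****.
generation 4: ......*...**
generation 5: ..........*.
generation 6: ...........*
generation 7: ...........*  (fixed point — unchanged through generation 8)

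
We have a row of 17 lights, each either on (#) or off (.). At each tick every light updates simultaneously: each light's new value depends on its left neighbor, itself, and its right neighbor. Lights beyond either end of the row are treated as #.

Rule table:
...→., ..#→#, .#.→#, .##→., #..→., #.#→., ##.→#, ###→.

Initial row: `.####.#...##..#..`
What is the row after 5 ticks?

tick 1: ....#.#..#.#.##.#
tick 2: ...##.#.##.#..#..
tick 3: ..#.#.#..#.#.##.#
tick 4: .##.#.#.##.#..#..
tick 5: ..#.#.#..#.#.##.#

..#.#.#..#.#.##.#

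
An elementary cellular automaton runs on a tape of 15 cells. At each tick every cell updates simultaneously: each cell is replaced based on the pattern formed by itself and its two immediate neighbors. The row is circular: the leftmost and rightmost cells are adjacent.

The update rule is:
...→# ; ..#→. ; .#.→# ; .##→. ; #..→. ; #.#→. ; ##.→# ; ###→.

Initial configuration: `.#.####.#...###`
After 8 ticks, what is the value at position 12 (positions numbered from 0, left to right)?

#

tick 1: .#....#.#.#...#
tick 2: .#.##.#.#.#.#.#
tick 3: .#..#.#.#.#.#.#
tick 4: .#..#.#.#.#.#.#  (fixed point — unchanged through tick 8)
position 12 holds #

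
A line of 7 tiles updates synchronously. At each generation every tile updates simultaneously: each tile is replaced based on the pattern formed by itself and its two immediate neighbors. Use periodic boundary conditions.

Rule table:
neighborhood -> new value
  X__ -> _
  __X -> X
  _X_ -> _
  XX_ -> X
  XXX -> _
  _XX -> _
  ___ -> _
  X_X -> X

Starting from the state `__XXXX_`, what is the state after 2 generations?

generation 1: _X___X_
generation 2: X___X__

X___X__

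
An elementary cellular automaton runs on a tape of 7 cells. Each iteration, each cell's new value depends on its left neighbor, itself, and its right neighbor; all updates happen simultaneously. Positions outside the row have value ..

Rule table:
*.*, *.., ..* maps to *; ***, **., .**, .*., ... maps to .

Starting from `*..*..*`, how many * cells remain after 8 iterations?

.**.**.
*..*..*  (repeats iteration 0; period 2)
iteration 8: *..*..*
count of *: 3

3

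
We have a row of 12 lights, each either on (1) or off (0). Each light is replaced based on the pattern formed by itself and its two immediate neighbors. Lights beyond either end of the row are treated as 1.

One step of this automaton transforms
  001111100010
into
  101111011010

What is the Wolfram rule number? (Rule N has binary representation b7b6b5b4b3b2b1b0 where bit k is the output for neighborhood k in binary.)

157

position 3: 111 → 1  (bit 7 = 1)
position 6: 110 → 0  (bit 6 = 0)
position 11: 101 → 0  (bit 5 = 0)
position 0: 100 → 1  (bit 4 = 1)
position 2: 011 → 1  (bit 3 = 1)
position 10: 010 → 1  (bit 2 = 1)
position 1: 001 → 0  (bit 1 = 0)
position 8: 000 → 1  (bit 0 = 1)
bits b7..b0 = 10011101 = 157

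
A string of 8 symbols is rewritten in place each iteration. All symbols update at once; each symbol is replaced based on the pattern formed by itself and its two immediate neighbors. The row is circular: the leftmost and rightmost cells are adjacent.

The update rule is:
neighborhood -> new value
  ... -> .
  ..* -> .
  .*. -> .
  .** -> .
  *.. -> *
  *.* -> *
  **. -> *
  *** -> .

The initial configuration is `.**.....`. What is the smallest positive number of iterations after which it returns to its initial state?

8

iteration 1: ..**....
iteration 2: ...**...
iteration 3: ....**..
iteration 4: .....**.
iteration 5: ......**
iteration 6: *......*
iteration 7: **......
iteration 8: .**.....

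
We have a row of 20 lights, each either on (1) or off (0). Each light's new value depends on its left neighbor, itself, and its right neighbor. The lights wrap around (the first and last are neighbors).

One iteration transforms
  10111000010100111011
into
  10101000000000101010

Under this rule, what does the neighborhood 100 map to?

0

At position 5 the neighborhood is 100; the next row has 0 there.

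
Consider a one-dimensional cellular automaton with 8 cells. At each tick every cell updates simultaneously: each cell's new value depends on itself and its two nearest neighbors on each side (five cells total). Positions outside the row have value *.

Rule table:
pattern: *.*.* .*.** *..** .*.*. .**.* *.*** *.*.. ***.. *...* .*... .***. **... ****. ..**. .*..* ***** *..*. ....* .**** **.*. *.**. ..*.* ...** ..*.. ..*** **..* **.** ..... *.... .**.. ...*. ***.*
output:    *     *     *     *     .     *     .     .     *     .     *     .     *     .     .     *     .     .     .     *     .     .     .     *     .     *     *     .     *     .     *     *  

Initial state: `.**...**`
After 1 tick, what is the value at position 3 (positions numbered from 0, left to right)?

tick 1: *...*...
position 3 holds .

.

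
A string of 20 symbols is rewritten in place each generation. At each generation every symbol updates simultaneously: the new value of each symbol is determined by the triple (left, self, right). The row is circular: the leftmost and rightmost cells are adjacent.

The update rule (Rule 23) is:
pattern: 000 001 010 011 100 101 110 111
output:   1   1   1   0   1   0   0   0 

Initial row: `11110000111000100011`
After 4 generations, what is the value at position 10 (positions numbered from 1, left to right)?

1

00001111000111111100
11110000111000000011
00001111000111111100  (repeats generation 1; period 2)
generation 4: 11110000111000000011
position 10 holds 1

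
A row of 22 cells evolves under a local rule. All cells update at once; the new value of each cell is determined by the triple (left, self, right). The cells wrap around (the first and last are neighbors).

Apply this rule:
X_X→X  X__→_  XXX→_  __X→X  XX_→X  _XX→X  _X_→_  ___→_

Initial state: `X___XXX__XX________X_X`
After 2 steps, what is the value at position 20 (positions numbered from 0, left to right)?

X__XX_X_XXX_______X_XX
X_XXXX_XX_X______X_XX_
position 20 holds X

X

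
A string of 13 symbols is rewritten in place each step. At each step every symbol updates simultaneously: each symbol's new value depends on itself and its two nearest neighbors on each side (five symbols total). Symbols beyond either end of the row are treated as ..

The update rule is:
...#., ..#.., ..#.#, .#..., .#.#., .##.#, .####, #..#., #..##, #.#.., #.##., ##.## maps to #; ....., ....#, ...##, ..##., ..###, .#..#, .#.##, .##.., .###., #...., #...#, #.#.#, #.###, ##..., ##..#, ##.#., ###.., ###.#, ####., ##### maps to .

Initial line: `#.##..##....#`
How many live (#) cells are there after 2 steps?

#.#..#.....##
###.###......
count of #: 6

6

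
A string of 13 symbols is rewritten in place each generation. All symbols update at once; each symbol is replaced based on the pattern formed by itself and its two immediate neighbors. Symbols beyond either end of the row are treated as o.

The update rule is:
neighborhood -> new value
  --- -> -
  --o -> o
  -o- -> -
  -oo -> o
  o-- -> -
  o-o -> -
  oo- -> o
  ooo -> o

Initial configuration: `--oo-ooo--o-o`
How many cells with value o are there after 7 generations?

-ooo-ooo-o--o
-ooo-ooo---oo
-ooo-ooo--ooo
-ooo-ooo-oooo
-ooo-ooo-oooo  (fixed point — unchanged through generation 7)
count of o: 10

10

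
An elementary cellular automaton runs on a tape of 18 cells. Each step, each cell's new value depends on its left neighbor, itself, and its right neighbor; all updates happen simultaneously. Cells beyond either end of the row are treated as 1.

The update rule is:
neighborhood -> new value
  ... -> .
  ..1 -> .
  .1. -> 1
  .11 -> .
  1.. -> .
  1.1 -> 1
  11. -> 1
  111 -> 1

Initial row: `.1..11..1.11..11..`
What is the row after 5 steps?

11...1.....1...1..

11...1..11.1...1..
11...1...111...1..
11...1....11...1..
11...1.....1...1..
11...1.....1...1..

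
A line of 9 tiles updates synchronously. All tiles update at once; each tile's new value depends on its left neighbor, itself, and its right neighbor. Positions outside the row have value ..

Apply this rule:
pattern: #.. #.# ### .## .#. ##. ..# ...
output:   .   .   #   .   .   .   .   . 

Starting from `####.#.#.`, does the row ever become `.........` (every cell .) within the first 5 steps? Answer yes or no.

.##......
.........
all cells are . at step 2

yes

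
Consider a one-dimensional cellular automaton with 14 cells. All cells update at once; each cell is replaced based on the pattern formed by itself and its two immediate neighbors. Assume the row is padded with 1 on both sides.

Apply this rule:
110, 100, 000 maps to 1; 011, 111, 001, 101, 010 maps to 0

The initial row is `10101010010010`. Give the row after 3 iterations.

00000110010010

10000001001000
11111100100110
00000110010010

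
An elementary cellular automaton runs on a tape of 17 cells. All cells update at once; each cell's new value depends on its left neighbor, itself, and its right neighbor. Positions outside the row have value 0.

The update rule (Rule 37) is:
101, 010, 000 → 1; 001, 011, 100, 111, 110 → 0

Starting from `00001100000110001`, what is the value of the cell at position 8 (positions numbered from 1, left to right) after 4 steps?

0

11100001110000101
00001100000110111
11100001110001000
00001100000101011
position 8 holds 0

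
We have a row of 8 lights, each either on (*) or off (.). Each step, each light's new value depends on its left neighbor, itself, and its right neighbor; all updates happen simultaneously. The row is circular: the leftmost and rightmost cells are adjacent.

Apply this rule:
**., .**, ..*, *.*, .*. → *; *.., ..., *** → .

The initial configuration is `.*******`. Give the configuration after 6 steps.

****.*.*

step 1: **.....*
step 2: .*....**
step 3: **...***
step 4: .*..**..
step 5: **.***..
step 6: ****.*.*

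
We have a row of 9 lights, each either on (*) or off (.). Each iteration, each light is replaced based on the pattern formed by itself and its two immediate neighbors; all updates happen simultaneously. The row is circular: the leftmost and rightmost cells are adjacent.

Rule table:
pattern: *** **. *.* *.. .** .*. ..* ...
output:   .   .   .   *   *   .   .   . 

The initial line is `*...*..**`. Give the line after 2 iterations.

..*.....*

.*...*.*.
..*.....*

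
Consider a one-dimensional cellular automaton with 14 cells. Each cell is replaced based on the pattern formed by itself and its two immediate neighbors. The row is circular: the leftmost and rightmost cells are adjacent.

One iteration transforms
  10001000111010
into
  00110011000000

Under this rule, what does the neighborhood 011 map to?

0

At position 8 the neighborhood is 011; the next row has 0 there.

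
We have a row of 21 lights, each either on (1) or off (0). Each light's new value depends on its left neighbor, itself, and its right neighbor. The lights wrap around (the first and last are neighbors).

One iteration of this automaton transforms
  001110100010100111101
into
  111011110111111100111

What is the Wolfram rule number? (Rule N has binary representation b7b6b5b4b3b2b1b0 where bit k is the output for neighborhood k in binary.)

position 3: 111 → 0  (bit 7 = 0)
position 4: 110 → 1  (bit 6 = 1)
position 5: 101 → 1  (bit 5 = 1)
position 0: 100 → 1  (bit 4 = 1)
position 2: 011 → 1  (bit 3 = 1)
position 6: 010 → 1  (bit 2 = 1)
position 1: 001 → 1  (bit 1 = 1)
position 8: 000 → 0  (bit 0 = 0)
bits b7..b0 = 01111110 = 126

126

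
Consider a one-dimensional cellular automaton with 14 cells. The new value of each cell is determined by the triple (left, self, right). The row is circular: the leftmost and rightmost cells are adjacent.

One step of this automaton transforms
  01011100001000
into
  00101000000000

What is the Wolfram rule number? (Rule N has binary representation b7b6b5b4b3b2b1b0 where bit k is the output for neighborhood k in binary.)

160

position 4: 111 → 1  (bit 7 = 1)
position 5: 110 → 0  (bit 6 = 0)
position 2: 101 → 1  (bit 5 = 1)
position 6: 100 → 0  (bit 4 = 0)
position 3: 011 → 0  (bit 3 = 0)
position 1: 010 → 0  (bit 2 = 0)
position 0: 001 → 0  (bit 1 = 0)
position 7: 000 → 0  (bit 0 = 0)
bits b7..b0 = 10100000 = 160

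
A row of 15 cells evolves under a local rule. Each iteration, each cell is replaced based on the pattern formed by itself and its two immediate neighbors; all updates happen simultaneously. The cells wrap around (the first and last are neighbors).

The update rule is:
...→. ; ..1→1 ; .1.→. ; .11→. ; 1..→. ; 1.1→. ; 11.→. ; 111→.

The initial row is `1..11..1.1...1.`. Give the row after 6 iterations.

..1...1.....1..
.1...1.....1...
1...1.....1....
...1.....1....1
..1.....1....1.
.1.....1....1..

.1.....1....1..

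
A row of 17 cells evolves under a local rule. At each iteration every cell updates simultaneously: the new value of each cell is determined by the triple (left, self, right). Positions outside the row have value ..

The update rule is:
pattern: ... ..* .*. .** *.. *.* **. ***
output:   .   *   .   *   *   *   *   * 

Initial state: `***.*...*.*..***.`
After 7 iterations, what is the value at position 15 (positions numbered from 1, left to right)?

*

****.*.*.*.******
*****.*.*.*******
******.*.********
*******.*********
*****************
*****************  (fixed point — unchanged through iteration 7)
position 15 holds *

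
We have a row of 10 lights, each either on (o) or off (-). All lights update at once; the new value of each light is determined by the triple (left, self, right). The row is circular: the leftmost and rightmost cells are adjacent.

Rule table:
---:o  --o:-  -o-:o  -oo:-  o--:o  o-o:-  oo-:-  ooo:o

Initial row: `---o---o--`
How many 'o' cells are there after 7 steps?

step 1: oo-ooo-ooo
step 2: o---o---oo
step 3: -oo-ooo--o
step 4: -----o-o-o
step 5: oooo-o-o-o
step 6: ooo--o-o--
step 7: -o-o-o-oo-
count of o: 5

5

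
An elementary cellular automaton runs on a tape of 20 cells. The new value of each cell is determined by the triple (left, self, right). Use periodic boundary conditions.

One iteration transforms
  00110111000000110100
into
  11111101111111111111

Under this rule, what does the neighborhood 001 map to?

1

At position 1 the neighborhood is 001; the next row has 1 there.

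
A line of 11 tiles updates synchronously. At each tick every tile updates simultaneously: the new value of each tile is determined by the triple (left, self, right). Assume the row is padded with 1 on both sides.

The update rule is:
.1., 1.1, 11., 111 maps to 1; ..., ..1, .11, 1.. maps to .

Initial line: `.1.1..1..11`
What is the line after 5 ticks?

1111..1...1
1111..1....
1111..1....  (fixed point — unchanged through tick 5)

1111..1....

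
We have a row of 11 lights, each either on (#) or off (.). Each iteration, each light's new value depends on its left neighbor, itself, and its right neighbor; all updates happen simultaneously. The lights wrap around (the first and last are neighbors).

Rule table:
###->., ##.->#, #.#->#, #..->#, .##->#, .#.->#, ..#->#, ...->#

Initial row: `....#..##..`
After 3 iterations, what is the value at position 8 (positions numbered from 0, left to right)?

iteration 1: ###########
iteration 2: ...........
iteration 3: ###########
position 8 holds #

#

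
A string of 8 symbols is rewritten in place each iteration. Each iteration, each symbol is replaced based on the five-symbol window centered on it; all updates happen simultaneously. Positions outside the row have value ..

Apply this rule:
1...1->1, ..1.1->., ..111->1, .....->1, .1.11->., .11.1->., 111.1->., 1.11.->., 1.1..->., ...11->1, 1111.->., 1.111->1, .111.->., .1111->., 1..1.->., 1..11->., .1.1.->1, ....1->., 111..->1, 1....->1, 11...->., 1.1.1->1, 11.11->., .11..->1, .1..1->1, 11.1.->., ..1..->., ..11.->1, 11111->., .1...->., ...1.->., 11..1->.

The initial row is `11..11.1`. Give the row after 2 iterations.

11....11

iteration 1: 11..1...
iteration 2: 11....11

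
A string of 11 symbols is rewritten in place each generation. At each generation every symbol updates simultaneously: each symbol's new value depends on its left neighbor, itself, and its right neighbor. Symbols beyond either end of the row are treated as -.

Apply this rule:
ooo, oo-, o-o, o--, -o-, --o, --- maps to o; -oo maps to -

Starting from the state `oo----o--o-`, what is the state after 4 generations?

-oooooooooo
o-ooooooooo
oo-oooooooo
-oo-ooooooo

-oo-ooooooo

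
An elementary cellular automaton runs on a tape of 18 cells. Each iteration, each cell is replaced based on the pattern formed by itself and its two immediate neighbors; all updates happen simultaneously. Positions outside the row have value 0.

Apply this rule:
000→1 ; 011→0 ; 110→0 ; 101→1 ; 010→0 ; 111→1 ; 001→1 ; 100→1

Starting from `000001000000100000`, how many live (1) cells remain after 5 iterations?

10

111110111111011111
011101011110101110
101010101101010101
010101010010101010
101010101101010101
count of 1: 10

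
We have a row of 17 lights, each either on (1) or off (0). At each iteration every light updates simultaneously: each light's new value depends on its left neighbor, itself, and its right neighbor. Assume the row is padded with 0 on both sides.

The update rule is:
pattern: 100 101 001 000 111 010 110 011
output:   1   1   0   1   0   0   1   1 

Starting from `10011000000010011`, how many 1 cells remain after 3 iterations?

13

01011111111001011
00110000001100111
10111111101110101
count of 1: 13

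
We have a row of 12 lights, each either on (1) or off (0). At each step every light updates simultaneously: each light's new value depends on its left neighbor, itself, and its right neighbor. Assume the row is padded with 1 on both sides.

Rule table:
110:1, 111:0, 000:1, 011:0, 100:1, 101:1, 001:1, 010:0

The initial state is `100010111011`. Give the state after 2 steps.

111101001100
000110110111

000110110111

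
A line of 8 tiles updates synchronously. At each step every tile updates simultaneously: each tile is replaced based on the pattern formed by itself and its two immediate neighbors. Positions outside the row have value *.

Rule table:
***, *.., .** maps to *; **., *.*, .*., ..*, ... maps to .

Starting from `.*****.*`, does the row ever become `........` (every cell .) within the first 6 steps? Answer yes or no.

no

.****..*
.***.*.*
.**....*
.*.*...*
....*..*
*....*.*
step 6 is *....*.*, still not uniform .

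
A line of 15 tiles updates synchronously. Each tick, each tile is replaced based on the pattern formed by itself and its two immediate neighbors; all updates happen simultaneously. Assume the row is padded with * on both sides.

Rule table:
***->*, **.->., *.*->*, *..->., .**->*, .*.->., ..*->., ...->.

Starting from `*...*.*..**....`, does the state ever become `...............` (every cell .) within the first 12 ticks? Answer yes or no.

yes

.....*...*.....
...............
all cells are . at tick 2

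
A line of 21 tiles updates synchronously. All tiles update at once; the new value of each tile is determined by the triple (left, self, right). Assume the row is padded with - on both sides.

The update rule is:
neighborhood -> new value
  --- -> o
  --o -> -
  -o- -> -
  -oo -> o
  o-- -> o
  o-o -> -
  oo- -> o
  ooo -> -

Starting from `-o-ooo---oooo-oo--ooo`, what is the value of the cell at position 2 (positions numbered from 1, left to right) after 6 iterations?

-

---o-ooo-o--o-ooo-o-o
oo---o-o--o---o-o----
oooo----o--oo----oooo
o--oooo--o-ooooo-o--o
-o-o--oo---o---o--o--
----o-oooo--oo--o--oo
position 2 holds -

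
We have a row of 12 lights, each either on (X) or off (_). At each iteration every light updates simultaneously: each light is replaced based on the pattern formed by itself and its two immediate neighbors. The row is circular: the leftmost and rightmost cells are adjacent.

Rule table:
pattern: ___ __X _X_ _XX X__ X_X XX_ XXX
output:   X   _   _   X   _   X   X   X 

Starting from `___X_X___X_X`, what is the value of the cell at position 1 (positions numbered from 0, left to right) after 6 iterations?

_X__X__X__X_
____________
XXXXXXXXXXXX
XXXXXXXXXXXX  (fixed point — unchanged through iteration 6)
position 1 holds X

X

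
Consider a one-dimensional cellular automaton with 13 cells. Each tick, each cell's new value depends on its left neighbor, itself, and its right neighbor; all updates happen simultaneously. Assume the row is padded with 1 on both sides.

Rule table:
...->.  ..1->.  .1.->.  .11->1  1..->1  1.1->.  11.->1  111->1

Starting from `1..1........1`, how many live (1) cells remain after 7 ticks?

11..1.......1
111..1......1
1111..1.....1
11111..1....1
111111..1...1
1111111..1..1
11111111..1.1
count of 1: 10

10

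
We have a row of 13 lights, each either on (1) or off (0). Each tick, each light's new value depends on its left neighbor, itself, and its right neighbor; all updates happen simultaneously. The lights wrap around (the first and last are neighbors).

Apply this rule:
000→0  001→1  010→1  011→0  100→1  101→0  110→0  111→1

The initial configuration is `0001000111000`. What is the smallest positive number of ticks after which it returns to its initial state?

21

0011101010100
0101001010110
1101111010001
1000110011010
1101001100010
0001110010110
0010101110001
1110100101011
1100111101001
1011011001110
1000000110100
1100001000111
1010011101011
0011101001001
1101001111111
1001110111111
0110100011111
0000110101110
0001000100101
1011101111101
0001000111000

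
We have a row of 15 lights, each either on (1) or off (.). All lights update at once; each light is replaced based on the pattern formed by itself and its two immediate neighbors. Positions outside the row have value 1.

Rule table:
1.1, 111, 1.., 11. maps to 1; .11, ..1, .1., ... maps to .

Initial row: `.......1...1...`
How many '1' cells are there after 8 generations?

8

generation 1: 1.......1...1..
generation 2: 11.......1...1.
generation 3: 111.......1...1
generation 4: 1111.......1...
generation 5: 11111.......1..
generation 6: 111111.......1.
generation 7: 1111111.......1
generation 8: 11111111.......
count of 1: 8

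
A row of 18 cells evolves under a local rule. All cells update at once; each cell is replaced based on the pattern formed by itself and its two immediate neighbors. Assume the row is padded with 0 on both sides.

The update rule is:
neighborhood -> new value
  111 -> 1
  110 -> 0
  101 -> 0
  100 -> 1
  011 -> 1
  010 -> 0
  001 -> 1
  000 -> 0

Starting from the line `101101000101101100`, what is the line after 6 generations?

001000101001001010
010101000110110001
100000101100101010
010001001011000001
101010110010100010
000000101100010101

000000101100010101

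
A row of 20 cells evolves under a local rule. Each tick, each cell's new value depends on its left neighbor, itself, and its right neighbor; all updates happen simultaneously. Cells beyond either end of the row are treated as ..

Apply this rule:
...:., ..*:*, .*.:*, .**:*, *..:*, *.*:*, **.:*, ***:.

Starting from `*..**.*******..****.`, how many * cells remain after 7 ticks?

tick 1: *******.....****..**
tick 2: *.....**...**..*****
tick 3: **...****.******...*
tick 4: ***.**..***....**.**
tick 5: *.*******.**..******
tick 6: ***.....*******....*
tick 7: *.**...**.....**..**
count of *: 9

9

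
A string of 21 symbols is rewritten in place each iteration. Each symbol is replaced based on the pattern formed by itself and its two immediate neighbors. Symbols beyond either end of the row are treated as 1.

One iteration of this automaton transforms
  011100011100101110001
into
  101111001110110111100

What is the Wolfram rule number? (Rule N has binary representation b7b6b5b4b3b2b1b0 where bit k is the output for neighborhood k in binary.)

245

position 2: 111 → 1  (bit 7 = 1)
position 3: 110 → 1  (bit 6 = 1)
position 0: 101 → 1  (bit 5 = 1)
position 4: 100 → 1  (bit 4 = 1)
position 1: 011 → 0  (bit 3 = 0)
position 12: 010 → 1  (bit 2 = 1)
position 6: 001 → 0  (bit 1 = 0)
position 5: 000 → 1  (bit 0 = 1)
bits b7..b0 = 11110101 = 245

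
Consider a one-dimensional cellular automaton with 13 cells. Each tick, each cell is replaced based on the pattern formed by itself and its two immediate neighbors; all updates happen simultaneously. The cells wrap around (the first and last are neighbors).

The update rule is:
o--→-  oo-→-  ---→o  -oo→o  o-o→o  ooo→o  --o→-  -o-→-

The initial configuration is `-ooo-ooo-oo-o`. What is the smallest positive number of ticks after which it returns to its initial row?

ooo-ooo-oo-o-
oo-ooo-oo-o-o
o-ooo-oo-o-oo
-ooo-oo-o-ooo
ooo-oo-o-ooo-
oo-oo-o-ooo-o
o-oo-o-ooo-oo
-oo-o-ooo-ooo
oo-o-ooo-ooo-
o-o-ooo-ooo-o
-o-ooo-ooo-oo
o-ooo-ooo-oo-
-ooo-ooo-oo-o

13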